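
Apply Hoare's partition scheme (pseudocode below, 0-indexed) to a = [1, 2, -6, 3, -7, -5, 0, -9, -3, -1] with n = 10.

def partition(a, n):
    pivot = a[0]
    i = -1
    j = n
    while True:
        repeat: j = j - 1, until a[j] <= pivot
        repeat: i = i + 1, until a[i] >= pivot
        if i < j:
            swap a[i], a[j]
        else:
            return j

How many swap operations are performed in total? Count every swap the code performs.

pivot=1
j stops at 9 (-1), i stops at 0 (1); swap ⇒ [-1, 2, -6, 3, -7, -5, 0, -9, -3, 1]
j stops at 8 (-3), i stops at 1 (2); swap ⇒ [-1, -3, -6, 3, -7, -5, 0, -9, 2, 1]
j stops at 7 (-9), i stops at 3 (3); swap ⇒ [-1, -3, -6, -9, -7, -5, 0, 3, 2, 1]
j stops at 6, i stops at 7; i≥j ⇒ return 6. a=[-1, -3, -6, -9, -7, -5, 0, 3, 2, 1]

3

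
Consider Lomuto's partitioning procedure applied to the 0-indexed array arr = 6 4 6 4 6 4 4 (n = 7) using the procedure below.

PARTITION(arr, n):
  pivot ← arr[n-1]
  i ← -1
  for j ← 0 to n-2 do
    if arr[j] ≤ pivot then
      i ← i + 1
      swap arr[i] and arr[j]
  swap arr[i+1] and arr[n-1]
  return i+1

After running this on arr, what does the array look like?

pivot=4, i=-1
j=0: 6>4, skip
j=1: 4≤4, i=0, swap(0,1) ⇒ 4 6 6 4 6 4 4
j=2: 6>4, skip
j=3: 4≤4, i=1, swap(1,3) ⇒ 4 4 6 6 6 4 4
j=4: 6>4, skip
j=5: 4≤4, i=2, swap(2,5) ⇒ 4 4 4 6 6 6 4
swap(3,6) ⇒ 4 4 4 4 6 6 6; return 3

4 4 4 4 6 6 6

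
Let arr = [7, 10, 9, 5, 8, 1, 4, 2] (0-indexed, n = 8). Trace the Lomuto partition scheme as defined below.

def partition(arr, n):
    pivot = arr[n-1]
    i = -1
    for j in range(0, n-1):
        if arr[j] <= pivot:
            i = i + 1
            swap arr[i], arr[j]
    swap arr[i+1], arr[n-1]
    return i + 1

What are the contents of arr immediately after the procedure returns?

pivot = arr[7] = 2; i = -1
j=0: arr[0]=7 > 2 → no swap
j=1: arr[1]=10 > 2 → no swap
j=2: arr[2]=9 > 2 → no swap
j=3: arr[3]=5 > 2 → no swap
j=4: arr[4]=8 > 2 → no swap
j=5: arr[5]=1 ≤ 2 → i=0, swap arr[0],arr[5] → [1, 10, 9, 5, 8, 7, 4, 2]
j=6: arr[6]=4 > 2 → no swap
final swap arr[1],arr[7] → [1, 2, 9, 5, 8, 7, 4, 10]; return 1

[1, 2, 9, 5, 8, 7, 4, 10]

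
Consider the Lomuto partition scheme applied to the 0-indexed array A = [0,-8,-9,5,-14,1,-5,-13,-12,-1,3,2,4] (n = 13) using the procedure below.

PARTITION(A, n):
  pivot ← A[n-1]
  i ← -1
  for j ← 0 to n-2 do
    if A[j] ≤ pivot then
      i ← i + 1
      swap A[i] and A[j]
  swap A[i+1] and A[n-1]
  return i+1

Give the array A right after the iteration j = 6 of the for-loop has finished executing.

[0,-8,-9,-14,1,-5,5,-13,-12,-1,3,2,4]

pivot = A[12] = 4; i = -1
j=0: A[0]=0 ≤ 4 → i=0, swap A[0],A[0] (no change) → [0,-8,-9,5,-14,1,-5,-13,-12,-1,3,2,4]
j=1: A[1]=-8 ≤ 4 → i=1, swap A[1],A[1] (no change) → [0,-8,-9,5,-14,1,-5,-13,-12,-1,3,2,4]
j=2: A[2]=-9 ≤ 4 → i=2, swap A[2],A[2] (no change) → [0,-8,-9,5,-14,1,-5,-13,-12,-1,3,2,4]
j=3: A[3]=5 > 4 → no swap
j=4: A[4]=-14 ≤ 4 → i=3, swap A[3],A[4] → [0,-8,-9,-14,5,1,-5,-13,-12,-1,3,2,4]
j=5: A[5]=1 ≤ 4 → i=4, swap A[4],A[5] → [0,-8,-9,-14,1,5,-5,-13,-12,-1,3,2,4]
j=6: A[6]=-5 ≤ 4 → i=5, swap A[5],A[6] → [0,-8,-9,-14,1,-5,5,-13,-12,-1,3,2,4]
(after j=6) A = [0,-8,-9,-14,1,-5,5,-13,-12,-1,3,2,4]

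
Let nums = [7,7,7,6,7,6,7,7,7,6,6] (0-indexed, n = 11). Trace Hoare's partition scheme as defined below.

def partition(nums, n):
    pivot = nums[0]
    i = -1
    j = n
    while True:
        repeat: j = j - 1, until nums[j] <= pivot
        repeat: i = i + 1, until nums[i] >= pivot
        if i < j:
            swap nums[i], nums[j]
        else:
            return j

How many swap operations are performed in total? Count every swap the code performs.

4

pivot=7
j stops at 10 (6), i stops at 0 (7); swap ⇒ [6,7,7,6,7,6,7,7,7,6,7]
j stops at 9 (6), i stops at 1 (7); swap ⇒ [6,6,7,6,7,6,7,7,7,7,7]
j stops at 8 (7), i stops at 2 (7); swap ⇒ [6,6,7,6,7,6,7,7,7,7,7]
j stops at 7 (7), i stops at 4 (7); swap ⇒ [6,6,7,6,7,6,7,7,7,7,7]
j stops at 6, i stops at 6; i≥j ⇒ return 6. nums=[6,6,7,6,7,6,7,7,7,7,7]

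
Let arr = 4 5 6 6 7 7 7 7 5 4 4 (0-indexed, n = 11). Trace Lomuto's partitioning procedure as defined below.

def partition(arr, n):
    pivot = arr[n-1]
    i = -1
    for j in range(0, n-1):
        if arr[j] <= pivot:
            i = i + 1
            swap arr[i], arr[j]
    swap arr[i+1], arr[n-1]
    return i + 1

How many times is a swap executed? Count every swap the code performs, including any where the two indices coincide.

pivot = arr[10] = 4; i = -1
j=0: arr[0]=4 ≤ 4 → i=0, swap arr[0],arr[0] (no change) → 4 5 6 6 7 7 7 7 5 4 4
j=1: arr[1]=5 > 4 → no swap
j=2: arr[2]=6 > 4 → no swap
j=3: arr[3]=6 > 4 → no swap
j=4: arr[4]=7 > 4 → no swap
j=5: arr[5]=7 > 4 → no swap
j=6: arr[6]=7 > 4 → no swap
j=7: arr[7]=7 > 4 → no swap
j=8: arr[8]=5 > 4 → no swap
j=9: arr[9]=4 ≤ 4 → i=1, swap arr[1],arr[9] → 4 4 6 6 7 7 7 7 5 5 4
final swap arr[2],arr[10] → 4 4 4 6 7 7 7 7 5 5 6; return 2

3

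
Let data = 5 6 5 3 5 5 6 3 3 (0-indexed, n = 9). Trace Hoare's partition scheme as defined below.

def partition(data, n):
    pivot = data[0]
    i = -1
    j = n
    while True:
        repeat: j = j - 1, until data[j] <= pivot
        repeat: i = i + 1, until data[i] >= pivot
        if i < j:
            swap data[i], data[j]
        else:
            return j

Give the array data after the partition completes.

3 3 5 3 5 5 6 6 5

pivot = data[0] = 5; i = -1, j = 9
j→8 (data[8]=3≤5), i→0 (data[0]=5≥5); i<j, swap → 3 6 5 3 5 5 6 3 5
j→7 (data[7]=3≤5), i→1 (data[1]=6≥5); i<j, swap → 3 3 5 3 5 5 6 6 5
j→5 (data[5]=5≤5), i→2 (data[2]=5≥5); i<j, swap → 3 3 5 3 5 5 6 6 5
j→4, i→4; i≥j, return j=4. data = 3 3 5 3 5 5 6 6 5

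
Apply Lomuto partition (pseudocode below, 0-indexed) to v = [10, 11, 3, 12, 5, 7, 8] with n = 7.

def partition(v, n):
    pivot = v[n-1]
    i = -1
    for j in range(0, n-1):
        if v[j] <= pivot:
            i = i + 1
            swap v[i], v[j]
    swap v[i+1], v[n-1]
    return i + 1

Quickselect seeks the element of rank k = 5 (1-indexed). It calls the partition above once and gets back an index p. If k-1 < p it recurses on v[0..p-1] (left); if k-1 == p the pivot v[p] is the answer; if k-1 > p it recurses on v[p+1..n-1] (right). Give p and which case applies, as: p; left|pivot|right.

3; right

pivot=8, i=-1
j=0: 10>8, skip
j=1: 11>8, skip
j=2: 3≤8, i=0, swap(0,2) ⇒ [3, 11, 10, 12, 5, 7, 8]
j=3: 12>8, skip
j=4: 5≤8, i=1, swap(1,4) ⇒ [3, 5, 10, 12, 11, 7, 8]
j=5: 7≤8, i=2, swap(2,5) ⇒ [3, 5, 7, 12, 11, 10, 8]
swap(3,6) ⇒ [3, 5, 7, 8, 11, 10, 12]; return 3
p = 3; k-1 = 4 > 3 ⇒ right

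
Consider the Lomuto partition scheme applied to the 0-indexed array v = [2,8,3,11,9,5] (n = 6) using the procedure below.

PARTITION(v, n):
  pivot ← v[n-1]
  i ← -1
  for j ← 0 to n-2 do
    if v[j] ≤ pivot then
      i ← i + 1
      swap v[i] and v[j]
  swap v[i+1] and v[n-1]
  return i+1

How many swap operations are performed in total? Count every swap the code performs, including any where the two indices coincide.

pivot=5, i=-1
j=0: 2≤5, i=0, swap(0,0) ⇒ [2,8,3,11,9,5]
j=1: 8>5, skip
j=2: 3≤5, i=1, swap(1,2) ⇒ [2,3,8,11,9,5]
j=3: 11>5, skip
j=4: 9>5, skip
swap(2,5) ⇒ [2,3,5,11,9,8]; return 2

3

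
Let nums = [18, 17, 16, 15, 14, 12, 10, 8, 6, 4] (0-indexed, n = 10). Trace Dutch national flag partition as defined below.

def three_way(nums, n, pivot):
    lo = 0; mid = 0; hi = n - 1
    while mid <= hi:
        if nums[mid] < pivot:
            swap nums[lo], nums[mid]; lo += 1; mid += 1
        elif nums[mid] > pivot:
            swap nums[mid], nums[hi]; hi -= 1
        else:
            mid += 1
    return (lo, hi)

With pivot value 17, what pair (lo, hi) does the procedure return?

pivot = 17; lo=0, mid=0, hi=9
nums[mid]=18>17: swap nums[0],nums[9]; hi=8 → [4, 17, 16, 15, 14, 12, 10, 8, 6, 18]
nums[mid]=4<17: swap nums[0],nums[0]; lo=1,mid=1 → [4, 17, 16, 15, 14, 12, 10, 8, 6, 18]
nums[mid]=17=17: mid=2
nums[mid]=16<17: swap nums[1],nums[2]; lo=2,mid=3 → [4, 16, 17, 15, 14, 12, 10, 8, 6, 18]
nums[mid]=15<17: swap nums[2],nums[3]; lo=3,mid=4 → [4, 16, 15, 17, 14, 12, 10, 8, 6, 18]
nums[mid]=14<17: swap nums[3],nums[4]; lo=4,mid=5 → [4, 16, 15, 14, 17, 12, 10, 8, 6, 18]
nums[mid]=12<17: swap nums[4],nums[5]; lo=5,mid=6 → [4, 16, 15, 14, 12, 17, 10, 8, 6, 18]
nums[mid]=10<17: swap nums[5],nums[6]; lo=6,mid=7 → [4, 16, 15, 14, 12, 10, 17, 8, 6, 18]
nums[mid]=8<17: swap nums[6],nums[7]; lo=7,mid=8 → [4, 16, 15, 14, 12, 10, 8, 17, 6, 18]
nums[mid]=6<17: swap nums[7],nums[8]; lo=8,mid=9 → [4, 16, 15, 14, 12, 10, 8, 6, 17, 18]
end: lo=8, hi=8; nums = [4, 16, 15, 14, 12, 10, 8, 6, 17, 18]

(8, 8)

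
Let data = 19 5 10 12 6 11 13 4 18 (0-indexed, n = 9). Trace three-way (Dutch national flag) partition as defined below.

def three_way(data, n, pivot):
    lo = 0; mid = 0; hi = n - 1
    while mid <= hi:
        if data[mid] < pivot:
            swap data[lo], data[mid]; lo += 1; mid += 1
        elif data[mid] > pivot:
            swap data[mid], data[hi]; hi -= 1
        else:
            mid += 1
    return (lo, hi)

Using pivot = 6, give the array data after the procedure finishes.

4 5 6 12 11 13 10 18 19

pivot = 6; lo=0, mid=0, hi=8
data[mid]=19>6: swap data[0],data[8]; hi=7 → 18 5 10 12 6 11 13 4 19
data[mid]=18>6: swap data[0],data[7]; hi=6 → 4 5 10 12 6 11 13 18 19
data[mid]=4<6: swap data[0],data[0]; lo=1,mid=1 → 4 5 10 12 6 11 13 18 19
data[mid]=5<6: swap data[1],data[1]; lo=2,mid=2 → 4 5 10 12 6 11 13 18 19
data[mid]=10>6: swap data[2],data[6]; hi=5 → 4 5 13 12 6 11 10 18 19
data[mid]=13>6: swap data[2],data[5]; hi=4 → 4 5 11 12 6 13 10 18 19
data[mid]=11>6: swap data[2],data[4]; hi=3 → 4 5 6 12 11 13 10 18 19
data[mid]=6=6: mid=3
data[mid]=12>6: swap data[3],data[3]; hi=2 → 4 5 6 12 11 13 10 18 19
end: lo=2, hi=2; data = 4 5 6 12 11 13 10 18 19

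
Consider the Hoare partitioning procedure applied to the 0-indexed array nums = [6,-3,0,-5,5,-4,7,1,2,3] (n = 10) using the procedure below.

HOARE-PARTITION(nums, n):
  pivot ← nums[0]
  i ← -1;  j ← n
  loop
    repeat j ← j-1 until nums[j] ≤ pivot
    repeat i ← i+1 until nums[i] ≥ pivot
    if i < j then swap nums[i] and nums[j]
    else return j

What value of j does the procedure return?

7

pivot=6
j stops at 9 (3), i stops at 0 (6); swap ⇒ [3,-3,0,-5,5,-4,7,1,2,6]
j stops at 8 (2), i stops at 6 (7); swap ⇒ [3,-3,0,-5,5,-4,2,1,7,6]
j stops at 7, i stops at 8; i≥j ⇒ return 7. nums=[3,-3,0,-5,5,-4,2,1,7,6]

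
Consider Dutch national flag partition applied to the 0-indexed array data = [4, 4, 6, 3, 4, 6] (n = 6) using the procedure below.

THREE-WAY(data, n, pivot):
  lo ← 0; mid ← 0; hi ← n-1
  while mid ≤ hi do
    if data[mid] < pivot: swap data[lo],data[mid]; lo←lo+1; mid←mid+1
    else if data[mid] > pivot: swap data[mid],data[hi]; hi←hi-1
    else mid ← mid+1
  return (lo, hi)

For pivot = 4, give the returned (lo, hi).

pivot = 4; lo=0, mid=0, hi=5
data[mid]=4=4: mid=1
data[mid]=4=4: mid=2
data[mid]=6>4: swap data[2],data[5]; hi=4 → [4, 4, 6, 3, 4, 6]
data[mid]=6>4: swap data[2],data[4]; hi=3 → [4, 4, 4, 3, 6, 6]
data[mid]=4=4: mid=3
data[mid]=3<4: swap data[0],data[3]; lo=1,mid=4 → [3, 4, 4, 4, 6, 6]
end: lo=1, hi=3; data = [3, 4, 4, 4, 6, 6]

(1, 3)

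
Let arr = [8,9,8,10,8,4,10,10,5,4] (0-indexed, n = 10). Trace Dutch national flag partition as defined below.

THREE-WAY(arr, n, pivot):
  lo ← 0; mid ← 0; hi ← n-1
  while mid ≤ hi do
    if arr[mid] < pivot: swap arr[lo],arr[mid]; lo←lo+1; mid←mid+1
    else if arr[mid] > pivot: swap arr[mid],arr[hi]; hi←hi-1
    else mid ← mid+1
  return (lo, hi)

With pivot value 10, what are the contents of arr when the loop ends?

[8,9,8,8,4,5,4,10,10,10]

pivot = 10; lo=0, mid=0, hi=9
arr[mid]=8<10: swap arr[0],arr[0]; lo=1,mid=1 → [8,9,8,10,8,4,10,10,5,4]
arr[mid]=9<10: swap arr[1],arr[1]; lo=2,mid=2 → [8,9,8,10,8,4,10,10,5,4]
arr[mid]=8<10: swap arr[2],arr[2]; lo=3,mid=3 → [8,9,8,10,8,4,10,10,5,4]
arr[mid]=10=10: mid=4
arr[mid]=8<10: swap arr[3],arr[4]; lo=4,mid=5 → [8,9,8,8,10,4,10,10,5,4]
arr[mid]=4<10: swap arr[4],arr[5]; lo=5,mid=6 → [8,9,8,8,4,10,10,10,5,4]
arr[mid]=10=10: mid=7
arr[mid]=10=10: mid=8
arr[mid]=5<10: swap arr[5],arr[8]; lo=6,mid=9 → [8,9,8,8,4,5,10,10,10,4]
arr[mid]=4<10: swap arr[6],arr[9]; lo=7,mid=10 → [8,9,8,8,4,5,4,10,10,10]
end: lo=7, hi=9; arr = [8,9,8,8,4,5,4,10,10,10]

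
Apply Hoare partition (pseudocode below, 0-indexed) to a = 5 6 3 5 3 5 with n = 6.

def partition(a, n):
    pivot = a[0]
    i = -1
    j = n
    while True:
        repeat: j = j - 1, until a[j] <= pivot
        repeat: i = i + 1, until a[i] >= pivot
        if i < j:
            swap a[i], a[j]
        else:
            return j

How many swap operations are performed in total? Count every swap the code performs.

pivot = a[0] = 5; i = -1, j = 6
j→5 (a[5]=5≤5), i→0 (a[0]=5≥5); i<j, swap → 5 6 3 5 3 5
j→4 (a[4]=3≤5), i→1 (a[1]=6≥5); i<j, swap → 5 3 3 5 6 5
j→3, i→3; i≥j, return j=3. a = 5 3 3 5 6 5

2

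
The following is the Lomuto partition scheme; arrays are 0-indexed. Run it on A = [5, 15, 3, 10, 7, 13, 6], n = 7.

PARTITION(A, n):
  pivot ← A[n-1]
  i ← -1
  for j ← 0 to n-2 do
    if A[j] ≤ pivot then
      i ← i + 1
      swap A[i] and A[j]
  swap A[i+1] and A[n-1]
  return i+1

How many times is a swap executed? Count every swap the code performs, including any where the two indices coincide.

3

pivot=6, i=-1
j=0: 5≤6, i=0, swap(0,0) ⇒ [5, 15, 3, 10, 7, 13, 6]
j=1: 15>6, skip
j=2: 3≤6, i=1, swap(1,2) ⇒ [5, 3, 15, 10, 7, 13, 6]
j=3: 10>6, skip
j=4: 7>6, skip
j=5: 13>6, skip
swap(2,6) ⇒ [5, 3, 6, 10, 7, 13, 15]; return 2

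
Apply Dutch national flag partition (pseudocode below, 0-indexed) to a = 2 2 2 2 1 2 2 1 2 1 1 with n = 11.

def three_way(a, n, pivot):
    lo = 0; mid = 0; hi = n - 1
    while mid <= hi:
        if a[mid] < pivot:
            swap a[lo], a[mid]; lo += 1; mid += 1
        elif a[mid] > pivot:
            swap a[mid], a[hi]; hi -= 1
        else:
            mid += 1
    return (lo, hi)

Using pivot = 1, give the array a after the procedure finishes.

1 1 1 1 2 2 2 2 2 2 2

pivot = 1; lo=0, mid=0, hi=10
a[mid]=2>1: swap a[0],a[10]; hi=9 → 1 2 2 2 1 2 2 1 2 1 2
a[mid]=1=1: mid=1
a[mid]=2>1: swap a[1],a[9]; hi=8 → 1 1 2 2 1 2 2 1 2 2 2
a[mid]=1=1: mid=2
a[mid]=2>1: swap a[2],a[8]; hi=7 → 1 1 2 2 1 2 2 1 2 2 2
a[mid]=2>1: swap a[2],a[7]; hi=6 → 1 1 1 2 1 2 2 2 2 2 2
a[mid]=1=1: mid=3
a[mid]=2>1: swap a[3],a[6]; hi=5 → 1 1 1 2 1 2 2 2 2 2 2
a[mid]=2>1: swap a[3],a[5]; hi=4 → 1 1 1 2 1 2 2 2 2 2 2
a[mid]=2>1: swap a[3],a[4]; hi=3 → 1 1 1 1 2 2 2 2 2 2 2
a[mid]=1=1: mid=4
end: lo=0, hi=3; a = 1 1 1 1 2 2 2 2 2 2 2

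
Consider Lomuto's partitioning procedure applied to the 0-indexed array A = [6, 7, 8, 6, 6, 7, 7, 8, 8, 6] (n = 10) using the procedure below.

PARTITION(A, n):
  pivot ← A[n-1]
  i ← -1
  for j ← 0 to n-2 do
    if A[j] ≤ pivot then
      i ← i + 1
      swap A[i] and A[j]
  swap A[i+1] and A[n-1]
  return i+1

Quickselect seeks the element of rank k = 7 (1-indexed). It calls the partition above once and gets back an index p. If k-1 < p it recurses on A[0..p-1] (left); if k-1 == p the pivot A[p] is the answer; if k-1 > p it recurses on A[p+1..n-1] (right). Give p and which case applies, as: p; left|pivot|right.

pivot=6, i=-1
j=0: 6≤6, i=0, swap(0,0) ⇒ [6, 7, 8, 6, 6, 7, 7, 8, 8, 6]
j=1: 7>6, skip
j=2: 8>6, skip
j=3: 6≤6, i=1, swap(1,3) ⇒ [6, 6, 8, 7, 6, 7, 7, 8, 8, 6]
j=4: 6≤6, i=2, swap(2,4) ⇒ [6, 6, 6, 7, 8, 7, 7, 8, 8, 6]
j=5: 7>6, skip
j=6: 7>6, skip
j=7: 8>6, skip
j=8: 8>6, skip
swap(3,9) ⇒ [6, 6, 6, 6, 8, 7, 7, 8, 8, 7]; return 3
p = 3; k-1 = 6 > 3 ⇒ right

3; right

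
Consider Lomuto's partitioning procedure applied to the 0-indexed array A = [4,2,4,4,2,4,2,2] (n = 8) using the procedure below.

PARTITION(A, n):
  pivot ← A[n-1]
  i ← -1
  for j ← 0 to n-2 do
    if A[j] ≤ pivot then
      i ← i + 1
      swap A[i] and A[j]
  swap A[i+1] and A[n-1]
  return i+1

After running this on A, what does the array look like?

[2,2,2,2,4,4,4,4]

pivot = A[7] = 2; i = -1
j=0: A[0]=4 > 2 → no swap
j=1: A[1]=2 ≤ 2 → i=0, swap A[0],A[1] → [2,4,4,4,2,4,2,2]
j=2: A[2]=4 > 2 → no swap
j=3: A[3]=4 > 2 → no swap
j=4: A[4]=2 ≤ 2 → i=1, swap A[1],A[4] → [2,2,4,4,4,4,2,2]
j=5: A[5]=4 > 2 → no swap
j=6: A[6]=2 ≤ 2 → i=2, swap A[2],A[6] → [2,2,2,4,4,4,4,2]
final swap A[3],A[7] → [2,2,2,2,4,4,4,4]; return 3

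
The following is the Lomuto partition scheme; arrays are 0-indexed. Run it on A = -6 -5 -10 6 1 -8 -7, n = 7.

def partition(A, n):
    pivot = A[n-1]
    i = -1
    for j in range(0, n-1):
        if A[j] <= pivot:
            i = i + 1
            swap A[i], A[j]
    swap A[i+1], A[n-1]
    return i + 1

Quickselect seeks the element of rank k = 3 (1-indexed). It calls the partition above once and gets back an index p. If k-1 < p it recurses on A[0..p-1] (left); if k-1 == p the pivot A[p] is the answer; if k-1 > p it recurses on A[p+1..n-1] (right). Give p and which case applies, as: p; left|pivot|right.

2; pivot

pivot = A[6] = -7; i = -1
j=0: A[0]=-6 > -7 → no swap
j=1: A[1]=-5 > -7 → no swap
j=2: A[2]=-10 ≤ -7 → i=0, swap A[0],A[2] → -10 -5 -6 6 1 -8 -7
j=3: A[3]=6 > -7 → no swap
j=4: A[4]=1 > -7 → no swap
j=5: A[5]=-8 ≤ -7 → i=1, swap A[1],A[5] → -10 -8 -6 6 1 -5 -7
final swap A[2],A[6] → -10 -8 -7 6 1 -5 -6; return 2
p = 2; k-1 = 2 == 2 ⇒ pivot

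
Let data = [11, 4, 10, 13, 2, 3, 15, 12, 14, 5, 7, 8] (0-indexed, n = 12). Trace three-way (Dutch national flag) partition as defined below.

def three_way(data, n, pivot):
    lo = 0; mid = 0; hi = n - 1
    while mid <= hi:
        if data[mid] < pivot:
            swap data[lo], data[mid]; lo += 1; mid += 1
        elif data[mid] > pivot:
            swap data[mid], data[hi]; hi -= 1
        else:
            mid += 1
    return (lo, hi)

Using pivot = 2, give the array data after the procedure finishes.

pivot = 2; lo=0, mid=0, hi=11
data[mid]=11>2: swap data[0],data[11]; hi=10 → [8, 4, 10, 13, 2, 3, 15, 12, 14, 5, 7, 11]
data[mid]=8>2: swap data[0],data[10]; hi=9 → [7, 4, 10, 13, 2, 3, 15, 12, 14, 5, 8, 11]
data[mid]=7>2: swap data[0],data[9]; hi=8 → [5, 4, 10, 13, 2, 3, 15, 12, 14, 7, 8, 11]
data[mid]=5>2: swap data[0],data[8]; hi=7 → [14, 4, 10, 13, 2, 3, 15, 12, 5, 7, 8, 11]
data[mid]=14>2: swap data[0],data[7]; hi=6 → [12, 4, 10, 13, 2, 3, 15, 14, 5, 7, 8, 11]
data[mid]=12>2: swap data[0],data[6]; hi=5 → [15, 4, 10, 13, 2, 3, 12, 14, 5, 7, 8, 11]
data[mid]=15>2: swap data[0],data[5]; hi=4 → [3, 4, 10, 13, 2, 15, 12, 14, 5, 7, 8, 11]
data[mid]=3>2: swap data[0],data[4]; hi=3 → [2, 4, 10, 13, 3, 15, 12, 14, 5, 7, 8, 11]
data[mid]=2=2: mid=1
data[mid]=4>2: swap data[1],data[3]; hi=2 → [2, 13, 10, 4, 3, 15, 12, 14, 5, 7, 8, 11]
data[mid]=13>2: swap data[1],data[2]; hi=1 → [2, 10, 13, 4, 3, 15, 12, 14, 5, 7, 8, 11]
data[mid]=10>2: swap data[1],data[1]; hi=0 → [2, 10, 13, 4, 3, 15, 12, 14, 5, 7, 8, 11]
end: lo=0, hi=0; data = [2, 10, 13, 4, 3, 15, 12, 14, 5, 7, 8, 11]

[2, 10, 13, 4, 3, 15, 12, 14, 5, 7, 8, 11]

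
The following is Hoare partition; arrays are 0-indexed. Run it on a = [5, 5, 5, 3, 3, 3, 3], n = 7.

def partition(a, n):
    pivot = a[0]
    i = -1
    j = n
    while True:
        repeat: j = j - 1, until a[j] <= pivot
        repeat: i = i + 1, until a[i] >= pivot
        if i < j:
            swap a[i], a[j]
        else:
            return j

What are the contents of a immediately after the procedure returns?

[3, 3, 3, 3, 5, 5, 5]

pivot=5
j stops at 6 (3), i stops at 0 (5); swap ⇒ [3, 5, 5, 3, 3, 3, 5]
j stops at 5 (3), i stops at 1 (5); swap ⇒ [3, 3, 5, 3, 3, 5, 5]
j stops at 4 (3), i stops at 2 (5); swap ⇒ [3, 3, 3, 3, 5, 5, 5]
j stops at 3, i stops at 4; i≥j ⇒ return 3. a=[3, 3, 3, 3, 5, 5, 5]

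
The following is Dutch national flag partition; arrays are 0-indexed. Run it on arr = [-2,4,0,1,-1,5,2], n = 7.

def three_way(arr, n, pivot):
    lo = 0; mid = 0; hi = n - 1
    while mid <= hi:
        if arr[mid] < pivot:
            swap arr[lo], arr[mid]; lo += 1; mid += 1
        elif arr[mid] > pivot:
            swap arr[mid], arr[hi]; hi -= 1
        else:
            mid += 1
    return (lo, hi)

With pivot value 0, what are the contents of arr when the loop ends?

[-2,-1,0,1,5,2,4]

pivot = 0; lo=0, mid=0, hi=6
arr[mid]=-2<0: swap arr[0],arr[0]; lo=1,mid=1 → [-2,4,0,1,-1,5,2]
arr[mid]=4>0: swap arr[1],arr[6]; hi=5 → [-2,2,0,1,-1,5,4]
arr[mid]=2>0: swap arr[1],arr[5]; hi=4 → [-2,5,0,1,-1,2,4]
arr[mid]=5>0: swap arr[1],arr[4]; hi=3 → [-2,-1,0,1,5,2,4]
arr[mid]=-1<0: swap arr[1],arr[1]; lo=2,mid=2 → [-2,-1,0,1,5,2,4]
arr[mid]=0=0: mid=3
arr[mid]=1>0: swap arr[3],arr[3]; hi=2 → [-2,-1,0,1,5,2,4]
end: lo=2, hi=2; arr = [-2,-1,0,1,5,2,4]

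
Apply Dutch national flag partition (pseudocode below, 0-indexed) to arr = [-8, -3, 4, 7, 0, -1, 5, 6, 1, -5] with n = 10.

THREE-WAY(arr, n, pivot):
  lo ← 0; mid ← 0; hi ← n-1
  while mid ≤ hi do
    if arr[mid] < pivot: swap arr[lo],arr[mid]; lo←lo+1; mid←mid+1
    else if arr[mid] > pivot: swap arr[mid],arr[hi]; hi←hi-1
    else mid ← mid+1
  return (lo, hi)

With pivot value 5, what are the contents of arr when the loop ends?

pivot = 5; lo=0, mid=0, hi=9
arr[mid]=-8<5: swap arr[0],arr[0]; lo=1,mid=1 → [-8, -3, 4, 7, 0, -1, 5, 6, 1, -5]
arr[mid]=-3<5: swap arr[1],arr[1]; lo=2,mid=2 → [-8, -3, 4, 7, 0, -1, 5, 6, 1, -5]
arr[mid]=4<5: swap arr[2],arr[2]; lo=3,mid=3 → [-8, -3, 4, 7, 0, -1, 5, 6, 1, -5]
arr[mid]=7>5: swap arr[3],arr[9]; hi=8 → [-8, -3, 4, -5, 0, -1, 5, 6, 1, 7]
arr[mid]=-5<5: swap arr[3],arr[3]; lo=4,mid=4 → [-8, -3, 4, -5, 0, -1, 5, 6, 1, 7]
arr[mid]=0<5: swap arr[4],arr[4]; lo=5,mid=5 → [-8, -3, 4, -5, 0, -1, 5, 6, 1, 7]
arr[mid]=-1<5: swap arr[5],arr[5]; lo=6,mid=6 → [-8, -3, 4, -5, 0, -1, 5, 6, 1, 7]
arr[mid]=5=5: mid=7
arr[mid]=6>5: swap arr[7],arr[8]; hi=7 → [-8, -3, 4, -5, 0, -1, 5, 1, 6, 7]
arr[mid]=1<5: swap arr[6],arr[7]; lo=7,mid=8 → [-8, -3, 4, -5, 0, -1, 1, 5, 6, 7]
end: lo=7, hi=7; arr = [-8, -3, 4, -5, 0, -1, 1, 5, 6, 7]

[-8, -3, 4, -5, 0, -1, 1, 5, 6, 7]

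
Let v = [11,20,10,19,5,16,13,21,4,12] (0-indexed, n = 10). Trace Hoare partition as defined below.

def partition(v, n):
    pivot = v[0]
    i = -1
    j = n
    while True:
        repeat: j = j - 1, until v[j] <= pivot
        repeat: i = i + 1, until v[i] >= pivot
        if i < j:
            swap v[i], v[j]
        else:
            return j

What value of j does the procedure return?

2

pivot = v[0] = 11; i = -1, j = 10
j→8 (v[8]=4≤11), i→0 (v[0]=11≥11); i<j, swap → [4,20,10,19,5,16,13,21,11,12]
j→4 (v[4]=5≤11), i→1 (v[1]=20≥11); i<j, swap → [4,5,10,19,20,16,13,21,11,12]
j→2, i→3; i≥j, return j=2. v = [4,5,10,19,20,16,13,21,11,12]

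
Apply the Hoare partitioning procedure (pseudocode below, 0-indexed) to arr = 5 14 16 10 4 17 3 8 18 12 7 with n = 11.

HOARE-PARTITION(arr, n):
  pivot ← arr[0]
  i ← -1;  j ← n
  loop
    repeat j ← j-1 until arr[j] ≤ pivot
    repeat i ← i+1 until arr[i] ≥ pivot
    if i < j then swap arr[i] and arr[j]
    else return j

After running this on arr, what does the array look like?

3 4 16 10 14 17 5 8 18 12 7

pivot = arr[0] = 5; i = -1, j = 11
j→6 (arr[6]=3≤5), i→0 (arr[0]=5≥5); i<j, swap → 3 14 16 10 4 17 5 8 18 12 7
j→4 (arr[4]=4≤5), i→1 (arr[1]=14≥5); i<j, swap → 3 4 16 10 14 17 5 8 18 12 7
j→1, i→2; i≥j, return j=1. arr = 3 4 16 10 14 17 5 8 18 12 7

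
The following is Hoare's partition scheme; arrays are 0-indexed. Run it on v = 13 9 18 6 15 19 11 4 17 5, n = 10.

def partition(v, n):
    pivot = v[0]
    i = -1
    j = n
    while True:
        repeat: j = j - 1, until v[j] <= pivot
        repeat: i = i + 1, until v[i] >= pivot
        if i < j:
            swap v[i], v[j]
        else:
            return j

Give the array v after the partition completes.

5 9 4 6 11 19 15 18 17 13

pivot=13
j stops at 9 (5), i stops at 0 (13); swap ⇒ 5 9 18 6 15 19 11 4 17 13
j stops at 7 (4), i stops at 2 (18); swap ⇒ 5 9 4 6 15 19 11 18 17 13
j stops at 6 (11), i stops at 4 (15); swap ⇒ 5 9 4 6 11 19 15 18 17 13
j stops at 4, i stops at 5; i≥j ⇒ return 4. v=5 9 4 6 11 19 15 18 17 13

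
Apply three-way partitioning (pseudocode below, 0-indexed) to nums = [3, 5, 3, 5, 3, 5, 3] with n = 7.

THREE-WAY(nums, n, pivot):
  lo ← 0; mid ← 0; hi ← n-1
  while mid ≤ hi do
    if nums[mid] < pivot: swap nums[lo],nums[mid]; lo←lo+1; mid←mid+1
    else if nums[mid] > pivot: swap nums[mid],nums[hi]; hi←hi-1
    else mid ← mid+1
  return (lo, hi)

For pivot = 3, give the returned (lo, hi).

pivot = 3; lo=0, mid=0, hi=6
nums[mid]=3=3: mid=1
nums[mid]=5>3: swap nums[1],nums[6]; hi=5 → [3, 3, 3, 5, 3, 5, 5]
nums[mid]=3=3: mid=2
nums[mid]=3=3: mid=3
nums[mid]=5>3: swap nums[3],nums[5]; hi=4 → [3, 3, 3, 5, 3, 5, 5]
nums[mid]=5>3: swap nums[3],nums[4]; hi=3 → [3, 3, 3, 3, 5, 5, 5]
nums[mid]=3=3: mid=4
end: lo=0, hi=3; nums = [3, 3, 3, 3, 5, 5, 5]

(0, 3)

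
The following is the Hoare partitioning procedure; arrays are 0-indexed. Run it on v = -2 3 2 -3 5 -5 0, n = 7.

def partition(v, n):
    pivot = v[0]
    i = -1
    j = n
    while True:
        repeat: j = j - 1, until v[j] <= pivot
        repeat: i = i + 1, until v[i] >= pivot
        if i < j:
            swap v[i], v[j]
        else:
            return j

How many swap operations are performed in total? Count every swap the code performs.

pivot=-2
j stops at 5 (-5), i stops at 0 (-2); swap ⇒ -5 3 2 -3 5 -2 0
j stops at 3 (-3), i stops at 1 (3); swap ⇒ -5 -3 2 3 5 -2 0
j stops at 1, i stops at 2; i≥j ⇒ return 1. v=-5 -3 2 3 5 -2 0

2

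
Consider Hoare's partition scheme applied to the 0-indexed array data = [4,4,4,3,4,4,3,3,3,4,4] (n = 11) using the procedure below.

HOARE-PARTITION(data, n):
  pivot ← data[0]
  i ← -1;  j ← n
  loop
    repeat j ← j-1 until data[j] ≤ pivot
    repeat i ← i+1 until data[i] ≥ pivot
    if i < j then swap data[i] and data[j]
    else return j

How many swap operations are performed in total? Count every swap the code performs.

5

pivot = data[0] = 4; i = -1, j = 11
j→10 (data[10]=4≤4), i→0 (data[0]=4≥4); i<j, swap → [4,4,4,3,4,4,3,3,3,4,4]
j→9 (data[9]=4≤4), i→1 (data[1]=4≥4); i<j, swap → [4,4,4,3,4,4,3,3,3,4,4]
j→8 (data[8]=3≤4), i→2 (data[2]=4≥4); i<j, swap → [4,4,3,3,4,4,3,3,4,4,4]
j→7 (data[7]=3≤4), i→4 (data[4]=4≥4); i<j, swap → [4,4,3,3,3,4,3,4,4,4,4]
j→6 (data[6]=3≤4), i→5 (data[5]=4≥4); i<j, swap → [4,4,3,3,3,3,4,4,4,4,4]
j→5, i→6; i≥j, return j=5. data = [4,4,3,3,3,3,4,4,4,4,4]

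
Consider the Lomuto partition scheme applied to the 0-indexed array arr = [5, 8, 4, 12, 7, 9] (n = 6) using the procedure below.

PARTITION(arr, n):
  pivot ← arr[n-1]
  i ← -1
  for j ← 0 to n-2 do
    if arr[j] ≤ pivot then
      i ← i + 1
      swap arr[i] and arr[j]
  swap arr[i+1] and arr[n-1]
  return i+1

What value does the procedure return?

pivot=9, i=-1
j=0: 5≤9, i=0, swap(0,0) ⇒ [5, 8, 4, 12, 7, 9]
j=1: 8≤9, i=1, swap(1,1) ⇒ [5, 8, 4, 12, 7, 9]
j=2: 4≤9, i=2, swap(2,2) ⇒ [5, 8, 4, 12, 7, 9]
j=3: 12>9, skip
j=4: 7≤9, i=3, swap(3,4) ⇒ [5, 8, 4, 7, 12, 9]
swap(4,5) ⇒ [5, 8, 4, 7, 9, 12]; return 4

4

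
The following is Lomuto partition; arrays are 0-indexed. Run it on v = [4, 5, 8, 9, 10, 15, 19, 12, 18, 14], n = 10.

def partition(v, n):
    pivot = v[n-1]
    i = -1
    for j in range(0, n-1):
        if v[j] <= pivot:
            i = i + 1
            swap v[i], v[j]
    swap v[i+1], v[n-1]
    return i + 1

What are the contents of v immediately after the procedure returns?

pivot = v[9] = 14; i = -1
j=0: v[0]=4 ≤ 14 → i=0, swap v[0],v[0] (no change) → [4, 5, 8, 9, 10, 15, 19, 12, 18, 14]
j=1: v[1]=5 ≤ 14 → i=1, swap v[1],v[1] (no change) → [4, 5, 8, 9, 10, 15, 19, 12, 18, 14]
j=2: v[2]=8 ≤ 14 → i=2, swap v[2],v[2] (no change) → [4, 5, 8, 9, 10, 15, 19, 12, 18, 14]
j=3: v[3]=9 ≤ 14 → i=3, swap v[3],v[3] (no change) → [4, 5, 8, 9, 10, 15, 19, 12, 18, 14]
j=4: v[4]=10 ≤ 14 → i=4, swap v[4],v[4] (no change) → [4, 5, 8, 9, 10, 15, 19, 12, 18, 14]
j=5: v[5]=15 > 14 → no swap
j=6: v[6]=19 > 14 → no swap
j=7: v[7]=12 ≤ 14 → i=5, swap v[5],v[7] → [4, 5, 8, 9, 10, 12, 19, 15, 18, 14]
j=8: v[8]=18 > 14 → no swap
final swap v[6],v[9] → [4, 5, 8, 9, 10, 12, 14, 15, 18, 19]; return 6

[4, 5, 8, 9, 10, 12, 14, 15, 18, 19]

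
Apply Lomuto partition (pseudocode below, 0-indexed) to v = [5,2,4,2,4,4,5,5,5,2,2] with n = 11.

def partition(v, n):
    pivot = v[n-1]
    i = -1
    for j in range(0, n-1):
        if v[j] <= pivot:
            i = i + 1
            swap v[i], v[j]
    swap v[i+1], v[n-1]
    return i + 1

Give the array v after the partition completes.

pivot=2, i=-1
j=0: 5>2, skip
j=1: 2≤2, i=0, swap(0,1) ⇒ [2,5,4,2,4,4,5,5,5,2,2]
j=2: 4>2, skip
j=3: 2≤2, i=1, swap(1,3) ⇒ [2,2,4,5,4,4,5,5,5,2,2]
j=4: 4>2, skip
j=5: 4>2, skip
j=6: 5>2, skip
j=7: 5>2, skip
j=8: 5>2, skip
j=9: 2≤2, i=2, swap(2,9) ⇒ [2,2,2,5,4,4,5,5,5,4,2]
swap(3,10) ⇒ [2,2,2,2,4,4,5,5,5,4,5]; return 3

[2,2,2,2,4,4,5,5,5,4,5]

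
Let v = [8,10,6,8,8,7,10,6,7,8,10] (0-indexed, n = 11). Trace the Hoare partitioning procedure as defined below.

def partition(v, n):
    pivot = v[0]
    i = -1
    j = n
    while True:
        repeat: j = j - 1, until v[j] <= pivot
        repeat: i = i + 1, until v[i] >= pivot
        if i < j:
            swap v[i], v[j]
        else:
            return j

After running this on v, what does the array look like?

[8,7,6,6,7,8,10,8,10,8,10]

pivot = v[0] = 8; i = -1, j = 11
j→9 (v[9]=8≤8), i→0 (v[0]=8≥8); i<j, swap → [8,10,6,8,8,7,10,6,7,8,10]
j→8 (v[8]=7≤8), i→1 (v[1]=10≥8); i<j, swap → [8,7,6,8,8,7,10,6,10,8,10]
j→7 (v[7]=6≤8), i→3 (v[3]=8≥8); i<j, swap → [8,7,6,6,8,7,10,8,10,8,10]
j→5 (v[5]=7≤8), i→4 (v[4]=8≥8); i<j, swap → [8,7,6,6,7,8,10,8,10,8,10]
j→4, i→5; i≥j, return j=4. v = [8,7,6,6,7,8,10,8,10,8,10]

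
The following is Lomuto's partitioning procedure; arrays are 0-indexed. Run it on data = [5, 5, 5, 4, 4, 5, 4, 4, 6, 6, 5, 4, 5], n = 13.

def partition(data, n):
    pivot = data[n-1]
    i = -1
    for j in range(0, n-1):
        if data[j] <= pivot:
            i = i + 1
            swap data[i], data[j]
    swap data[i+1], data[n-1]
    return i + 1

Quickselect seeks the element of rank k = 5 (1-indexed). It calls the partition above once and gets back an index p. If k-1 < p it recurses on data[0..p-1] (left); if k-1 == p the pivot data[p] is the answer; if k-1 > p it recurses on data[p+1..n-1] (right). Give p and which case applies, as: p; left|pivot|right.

pivot=5, i=-1
j=0: 5≤5, i=0, swap(0,0) ⇒ [5, 5, 5, 4, 4, 5, 4, 4, 6, 6, 5, 4, 5]
j=1: 5≤5, i=1, swap(1,1) ⇒ [5, 5, 5, 4, 4, 5, 4, 4, 6, 6, 5, 4, 5]
j=2: 5≤5, i=2, swap(2,2) ⇒ [5, 5, 5, 4, 4, 5, 4, 4, 6, 6, 5, 4, 5]
j=3: 4≤5, i=3, swap(3,3) ⇒ [5, 5, 5, 4, 4, 5, 4, 4, 6, 6, 5, 4, 5]
j=4: 4≤5, i=4, swap(4,4) ⇒ [5, 5, 5, 4, 4, 5, 4, 4, 6, 6, 5, 4, 5]
j=5: 5≤5, i=5, swap(5,5) ⇒ [5, 5, 5, 4, 4, 5, 4, 4, 6, 6, 5, 4, 5]
j=6: 4≤5, i=6, swap(6,6) ⇒ [5, 5, 5, 4, 4, 5, 4, 4, 6, 6, 5, 4, 5]
j=7: 4≤5, i=7, swap(7,7) ⇒ [5, 5, 5, 4, 4, 5, 4, 4, 6, 6, 5, 4, 5]
j=8: 6>5, skip
j=9: 6>5, skip
j=10: 5≤5, i=8, swap(8,10) ⇒ [5, 5, 5, 4, 4, 5, 4, 4, 5, 6, 6, 4, 5]
j=11: 4≤5, i=9, swap(9,11) ⇒ [5, 5, 5, 4, 4, 5, 4, 4, 5, 4, 6, 6, 5]
swap(10,12) ⇒ [5, 5, 5, 4, 4, 5, 4, 4, 5, 4, 5, 6, 6]; return 10
p = 10; k-1 = 4 < 10 ⇒ left

10; left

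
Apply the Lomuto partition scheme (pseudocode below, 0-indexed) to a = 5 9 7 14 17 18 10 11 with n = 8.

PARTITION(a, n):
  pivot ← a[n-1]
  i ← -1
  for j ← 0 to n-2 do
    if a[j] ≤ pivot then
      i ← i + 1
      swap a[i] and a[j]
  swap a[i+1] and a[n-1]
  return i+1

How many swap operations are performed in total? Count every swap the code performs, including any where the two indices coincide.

5

pivot = a[7] = 11; i = -1
j=0: a[0]=5 ≤ 11 → i=0, swap a[0],a[0] (no change) → 5 9 7 14 17 18 10 11
j=1: a[1]=9 ≤ 11 → i=1, swap a[1],a[1] (no change) → 5 9 7 14 17 18 10 11
j=2: a[2]=7 ≤ 11 → i=2, swap a[2],a[2] (no change) → 5 9 7 14 17 18 10 11
j=3: a[3]=14 > 11 → no swap
j=4: a[4]=17 > 11 → no swap
j=5: a[5]=18 > 11 → no swap
j=6: a[6]=10 ≤ 11 → i=3, swap a[3],a[6] → 5 9 7 10 17 18 14 11
final swap a[4],a[7] → 5 9 7 10 11 18 14 17; return 4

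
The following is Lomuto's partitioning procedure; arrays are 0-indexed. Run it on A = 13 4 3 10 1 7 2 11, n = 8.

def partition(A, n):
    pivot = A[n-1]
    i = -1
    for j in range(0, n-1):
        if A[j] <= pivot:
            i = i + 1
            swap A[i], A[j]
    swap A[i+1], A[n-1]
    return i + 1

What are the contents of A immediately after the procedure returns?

4 3 10 1 7 2 11 13

pivot = A[7] = 11; i = -1
j=0: A[0]=13 > 11 → no swap
j=1: A[1]=4 ≤ 11 → i=0, swap A[0],A[1] → 4 13 3 10 1 7 2 11
j=2: A[2]=3 ≤ 11 → i=1, swap A[1],A[2] → 4 3 13 10 1 7 2 11
j=3: A[3]=10 ≤ 11 → i=2, swap A[2],A[3] → 4 3 10 13 1 7 2 11
j=4: A[4]=1 ≤ 11 → i=3, swap A[3],A[4] → 4 3 10 1 13 7 2 11
j=5: A[5]=7 ≤ 11 → i=4, swap A[4],A[5] → 4 3 10 1 7 13 2 11
j=6: A[6]=2 ≤ 11 → i=5, swap A[5],A[6] → 4 3 10 1 7 2 13 11
final swap A[6],A[7] → 4 3 10 1 7 2 11 13; return 6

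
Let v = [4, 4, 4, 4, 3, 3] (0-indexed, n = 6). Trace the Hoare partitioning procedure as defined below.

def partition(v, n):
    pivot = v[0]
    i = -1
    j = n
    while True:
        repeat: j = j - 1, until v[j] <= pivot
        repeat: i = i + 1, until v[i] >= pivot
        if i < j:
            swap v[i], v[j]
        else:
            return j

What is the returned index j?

pivot = v[0] = 4; i = -1, j = 6
j→5 (v[5]=3≤4), i→0 (v[0]=4≥4); i<j, swap → [3, 4, 4, 4, 3, 4]
j→4 (v[4]=3≤4), i→1 (v[1]=4≥4); i<j, swap → [3, 3, 4, 4, 4, 4]
j→3 (v[3]=4≤4), i→2 (v[2]=4≥4); i<j, swap → [3, 3, 4, 4, 4, 4]
j→2, i→3; i≥j, return j=2. v = [3, 3, 4, 4, 4, 4]

2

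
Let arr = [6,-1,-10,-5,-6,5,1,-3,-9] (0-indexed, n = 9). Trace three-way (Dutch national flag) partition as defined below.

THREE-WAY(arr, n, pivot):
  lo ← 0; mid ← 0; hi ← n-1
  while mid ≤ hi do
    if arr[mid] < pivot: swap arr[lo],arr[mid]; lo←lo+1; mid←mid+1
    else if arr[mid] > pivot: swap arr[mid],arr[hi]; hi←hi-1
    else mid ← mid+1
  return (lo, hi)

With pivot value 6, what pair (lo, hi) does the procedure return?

(8, 8)

pivot = 6; lo=0, mid=0, hi=8
arr[mid]=6=6: mid=1
arr[mid]=-1<6: swap arr[0],arr[1]; lo=1,mid=2 → [-1,6,-10,-5,-6,5,1,-3,-9]
arr[mid]=-10<6: swap arr[1],arr[2]; lo=2,mid=3 → [-1,-10,6,-5,-6,5,1,-3,-9]
arr[mid]=-5<6: swap arr[2],arr[3]; lo=3,mid=4 → [-1,-10,-5,6,-6,5,1,-3,-9]
arr[mid]=-6<6: swap arr[3],arr[4]; lo=4,mid=5 → [-1,-10,-5,-6,6,5,1,-3,-9]
arr[mid]=5<6: swap arr[4],arr[5]; lo=5,mid=6 → [-1,-10,-5,-6,5,6,1,-3,-9]
arr[mid]=1<6: swap arr[5],arr[6]; lo=6,mid=7 → [-1,-10,-5,-6,5,1,6,-3,-9]
arr[mid]=-3<6: swap arr[6],arr[7]; lo=7,mid=8 → [-1,-10,-5,-6,5,1,-3,6,-9]
arr[mid]=-9<6: swap arr[7],arr[8]; lo=8,mid=9 → [-1,-10,-5,-6,5,1,-3,-9,6]
end: lo=8, hi=8; arr = [-1,-10,-5,-6,5,1,-3,-9,6]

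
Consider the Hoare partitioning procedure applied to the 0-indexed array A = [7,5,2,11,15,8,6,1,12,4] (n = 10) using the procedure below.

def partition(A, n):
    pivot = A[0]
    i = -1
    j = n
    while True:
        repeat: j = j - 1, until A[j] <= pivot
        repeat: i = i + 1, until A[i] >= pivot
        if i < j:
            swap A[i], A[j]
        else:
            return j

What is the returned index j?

pivot = A[0] = 7; i = -1, j = 10
j→9 (A[9]=4≤7), i→0 (A[0]=7≥7); i<j, swap → [4,5,2,11,15,8,6,1,12,7]
j→7 (A[7]=1≤7), i→3 (A[3]=11≥7); i<j, swap → [4,5,2,1,15,8,6,11,12,7]
j→6 (A[6]=6≤7), i→4 (A[4]=15≥7); i<j, swap → [4,5,2,1,6,8,15,11,12,7]
j→4, i→5; i≥j, return j=4. A = [4,5,2,1,6,8,15,11,12,7]

4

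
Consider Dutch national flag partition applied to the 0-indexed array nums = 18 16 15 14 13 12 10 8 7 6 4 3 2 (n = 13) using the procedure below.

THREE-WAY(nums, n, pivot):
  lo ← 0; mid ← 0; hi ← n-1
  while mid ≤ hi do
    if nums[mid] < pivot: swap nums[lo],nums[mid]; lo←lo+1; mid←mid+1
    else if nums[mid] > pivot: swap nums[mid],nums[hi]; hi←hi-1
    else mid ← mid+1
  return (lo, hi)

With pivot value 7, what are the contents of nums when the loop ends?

lo=0 mid=0 hi=12
18>7: swap(0,12), hi=11 ⇒ 2 16 15 14 13 12 10 8 7 6 4 3 18
2<7: swap(0,0), lo=1 mid=1 ⇒ 2 16 15 14 13 12 10 8 7 6 4 3 18
16>7: swap(1,11), hi=10 ⇒ 2 3 15 14 13 12 10 8 7 6 4 16 18
3<7: swap(1,1), lo=2 mid=2 ⇒ 2 3 15 14 13 12 10 8 7 6 4 16 18
15>7: swap(2,10), hi=9 ⇒ 2 3 4 14 13 12 10 8 7 6 15 16 18
4<7: swap(2,2), lo=3 mid=3 ⇒ 2 3 4 14 13 12 10 8 7 6 15 16 18
14>7: swap(3,9), hi=8 ⇒ 2 3 4 6 13 12 10 8 7 14 15 16 18
6<7: swap(3,3), lo=4 mid=4 ⇒ 2 3 4 6 13 12 10 8 7 14 15 16 18
13>7: swap(4,8), hi=7 ⇒ 2 3 4 6 7 12 10 8 13 14 15 16 18
7=7: mid=5
12>7: swap(5,7), hi=6 ⇒ 2 3 4 6 7 8 10 12 13 14 15 16 18
8>7: swap(5,6), hi=5 ⇒ 2 3 4 6 7 10 8 12 13 14 15 16 18
10>7: swap(5,5), hi=4 ⇒ 2 3 4 6 7 10 8 12 13 14 15 16 18
done. lo=4 hi=4; nums=2 3 4 6 7 10 8 12 13 14 15 16 18

2 3 4 6 7 10 8 12 13 14 15 16 18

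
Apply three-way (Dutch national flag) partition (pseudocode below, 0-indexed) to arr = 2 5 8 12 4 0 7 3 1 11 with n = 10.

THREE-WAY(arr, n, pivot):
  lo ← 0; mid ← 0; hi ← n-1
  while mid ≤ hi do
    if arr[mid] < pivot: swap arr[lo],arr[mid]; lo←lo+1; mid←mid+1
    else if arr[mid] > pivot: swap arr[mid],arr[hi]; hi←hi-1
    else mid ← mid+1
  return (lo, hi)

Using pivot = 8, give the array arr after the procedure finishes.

2 5 1 4 0 7 3 8 11 12

pivot = 8; lo=0, mid=0, hi=9
arr[mid]=2<8: swap arr[0],arr[0]; lo=1,mid=1 → 2 5 8 12 4 0 7 3 1 11
arr[mid]=5<8: swap arr[1],arr[1]; lo=2,mid=2 → 2 5 8 12 4 0 7 3 1 11
arr[mid]=8=8: mid=3
arr[mid]=12>8: swap arr[3],arr[9]; hi=8 → 2 5 8 11 4 0 7 3 1 12
arr[mid]=11>8: swap arr[3],arr[8]; hi=7 → 2 5 8 1 4 0 7 3 11 12
arr[mid]=1<8: swap arr[2],arr[3]; lo=3,mid=4 → 2 5 1 8 4 0 7 3 11 12
arr[mid]=4<8: swap arr[3],arr[4]; lo=4,mid=5 → 2 5 1 4 8 0 7 3 11 12
arr[mid]=0<8: swap arr[4],arr[5]; lo=5,mid=6 → 2 5 1 4 0 8 7 3 11 12
arr[mid]=7<8: swap arr[5],arr[6]; lo=6,mid=7 → 2 5 1 4 0 7 8 3 11 12
arr[mid]=3<8: swap arr[6],arr[7]; lo=7,mid=8 → 2 5 1 4 0 7 3 8 11 12
end: lo=7, hi=7; arr = 2 5 1 4 0 7 3 8 11 12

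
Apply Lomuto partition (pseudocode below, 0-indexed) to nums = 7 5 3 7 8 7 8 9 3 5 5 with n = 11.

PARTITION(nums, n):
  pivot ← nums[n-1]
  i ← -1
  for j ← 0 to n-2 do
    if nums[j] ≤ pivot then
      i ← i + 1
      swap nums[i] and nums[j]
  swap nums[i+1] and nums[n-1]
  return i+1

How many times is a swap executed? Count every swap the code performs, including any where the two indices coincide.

pivot=5, i=-1
j=0: 7>5, skip
j=1: 5≤5, i=0, swap(0,1) ⇒ 5 7 3 7 8 7 8 9 3 5 5
j=2: 3≤5, i=1, swap(1,2) ⇒ 5 3 7 7 8 7 8 9 3 5 5
j=3: 7>5, skip
j=4: 8>5, skip
j=5: 7>5, skip
j=6: 8>5, skip
j=7: 9>5, skip
j=8: 3≤5, i=2, swap(2,8) ⇒ 5 3 3 7 8 7 8 9 7 5 5
j=9: 5≤5, i=3, swap(3,9) ⇒ 5 3 3 5 8 7 8 9 7 7 5
swap(4,10) ⇒ 5 3 3 5 5 7 8 9 7 7 8; return 4

5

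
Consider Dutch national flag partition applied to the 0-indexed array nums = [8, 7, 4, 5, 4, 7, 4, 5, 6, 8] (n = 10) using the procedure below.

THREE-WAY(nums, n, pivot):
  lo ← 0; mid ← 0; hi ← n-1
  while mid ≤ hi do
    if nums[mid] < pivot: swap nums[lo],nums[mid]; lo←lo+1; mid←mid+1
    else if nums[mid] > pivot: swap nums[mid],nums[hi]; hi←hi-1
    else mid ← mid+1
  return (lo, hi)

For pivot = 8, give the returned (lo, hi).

(8, 9)

lo=0 mid=0 hi=9
8=8: mid=1
7<8: swap(0,1), lo=1 mid=2 ⇒ [7, 8, 4, 5, 4, 7, 4, 5, 6, 8]
4<8: swap(1,2), lo=2 mid=3 ⇒ [7, 4, 8, 5, 4, 7, 4, 5, 6, 8]
5<8: swap(2,3), lo=3 mid=4 ⇒ [7, 4, 5, 8, 4, 7, 4, 5, 6, 8]
4<8: swap(3,4), lo=4 mid=5 ⇒ [7, 4, 5, 4, 8, 7, 4, 5, 6, 8]
7<8: swap(4,5), lo=5 mid=6 ⇒ [7, 4, 5, 4, 7, 8, 4, 5, 6, 8]
4<8: swap(5,6), lo=6 mid=7 ⇒ [7, 4, 5, 4, 7, 4, 8, 5, 6, 8]
5<8: swap(6,7), lo=7 mid=8 ⇒ [7, 4, 5, 4, 7, 4, 5, 8, 6, 8]
6<8: swap(7,8), lo=8 mid=9 ⇒ [7, 4, 5, 4, 7, 4, 5, 6, 8, 8]
8=8: mid=10
done. lo=8 hi=9; nums=[7, 4, 5, 4, 7, 4, 5, 6, 8, 8]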